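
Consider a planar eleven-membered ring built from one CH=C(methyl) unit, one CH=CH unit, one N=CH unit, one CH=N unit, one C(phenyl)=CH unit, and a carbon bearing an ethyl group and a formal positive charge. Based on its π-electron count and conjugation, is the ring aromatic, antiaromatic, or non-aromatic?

Aromatic

The p orbitals form a continuous loop: the double-bond atoms are sp², each contributing one p electron; the doubly-bonded nitrogens are pyridine-type — their lone pairs lie in the ring plane, leaving one electron in the p orbital; the carbocation has an empty p orbital. The ring is fully conjugated.
Tallying contributions gives 5 × 2 = 10 from the double-bond units + 0 from the C(ethyl)(+) atom = 10.
With 10 π electrons (n = 2), the Hückel 4n+2 condition holds.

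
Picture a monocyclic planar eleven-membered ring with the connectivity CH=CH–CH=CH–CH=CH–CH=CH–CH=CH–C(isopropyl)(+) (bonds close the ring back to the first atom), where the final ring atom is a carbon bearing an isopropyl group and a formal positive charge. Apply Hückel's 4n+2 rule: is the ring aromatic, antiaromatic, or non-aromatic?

Every ring atom contributes a p orbital perpendicular to the ring (the double-bond atoms are sp², each contributing one p electron; the carbocation has an empty p orbital), so the π system is cyclic and fully conjugated.
Tallying contributions gives 5 × 2 = 10 from the double-bond units + 0 from the C(isopropyl)(+) atom = 10.
10 = 4(2) + 2, which satisfies Hückel's 4n+2 rule.

Aromatic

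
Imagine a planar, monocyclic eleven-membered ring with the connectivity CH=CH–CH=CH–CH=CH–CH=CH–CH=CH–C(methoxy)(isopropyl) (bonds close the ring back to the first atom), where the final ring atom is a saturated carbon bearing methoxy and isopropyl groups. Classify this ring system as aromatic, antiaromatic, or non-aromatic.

Non-aromatic

At the C(methoxy)(isopropyl) position, that saturated carbon is sp³ and has no p orbital in the ring π system; the ring's p-orbital overlap is broken there.
Without a continuous loop of overlapping p orbitals the Hückel electron count never comes into play.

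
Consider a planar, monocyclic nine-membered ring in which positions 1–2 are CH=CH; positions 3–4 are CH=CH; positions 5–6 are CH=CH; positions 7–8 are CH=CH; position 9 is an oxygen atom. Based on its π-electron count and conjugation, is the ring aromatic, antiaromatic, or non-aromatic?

Aromatic

Every ring atom contributes a p orbital perpendicular to the ring (the double-bond atoms are sp², each contributing one p electron; the oxygen donates one lone pair from its p orbital), so the π system is cyclic and fully conjugated.
Tallying contributions gives 4 × 2 = 8 from the double-bond units + 2 from the O atom = 10.
Since 10 = 4·2 + 2, the ring meets the 4n+2 criterion.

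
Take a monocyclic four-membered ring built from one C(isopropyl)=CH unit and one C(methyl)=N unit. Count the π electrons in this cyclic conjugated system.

The p orbitals form a continuous loop: each doubly-bonded ring atom is sp² with one p-orbital electron; each sp² =N– keeps its lone pair in-plane and puts one electron into the π system. The ring is fully conjugated.
Counting π electrons: 2 × 2 = 4 from the 2 double-bond units.

4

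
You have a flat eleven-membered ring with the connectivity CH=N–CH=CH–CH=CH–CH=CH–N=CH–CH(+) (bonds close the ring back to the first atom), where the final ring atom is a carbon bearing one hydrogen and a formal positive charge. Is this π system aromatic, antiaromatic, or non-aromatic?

Aromatic

The p orbitals form a continuous loop: every atom in a ring double bond is sp² and brings one electron to the p orbital; each =N– nitrogen is pyridine-type (lone pair in the sp² plane, one electron in the p orbital); the carbocation has an empty p orbital. The ring is fully conjugated.
Tallying contributions gives 5 × 2 = 10 from the double-bond units + 0 from the CH(+) atom = 10.
With 10 π electrons (n = 2), the Hückel 4n+2 condition holds.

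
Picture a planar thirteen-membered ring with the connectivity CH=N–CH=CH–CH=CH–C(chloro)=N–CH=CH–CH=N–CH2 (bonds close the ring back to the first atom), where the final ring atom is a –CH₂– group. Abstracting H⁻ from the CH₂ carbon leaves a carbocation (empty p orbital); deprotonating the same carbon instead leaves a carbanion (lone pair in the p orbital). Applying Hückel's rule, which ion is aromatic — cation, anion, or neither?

In both ions every ring atom is sp² and contributes a p orbital, so both rings are fully conjugated.
Cation: 6 × 2 + 0 = 12 π electrons → 4(3), antiaromatic.
Anion: 6 × 2 + 2 = 14 π electrons → 4(3)+2, aromatic.

The anion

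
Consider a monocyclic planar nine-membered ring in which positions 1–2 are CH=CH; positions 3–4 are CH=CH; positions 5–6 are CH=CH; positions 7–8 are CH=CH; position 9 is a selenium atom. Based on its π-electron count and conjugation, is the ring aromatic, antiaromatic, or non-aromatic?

Every ring atom contributes a p orbital perpendicular to the ring (each doubly-bonded ring atom is sp² with one p-orbital electron; the selenium donates one lone pair from its p orbital), so the π system is cyclic and fully conjugated.
Adding the contributions, 4 × 2 = 8 from the double-bond units + 2 from the Se atom = 10.
Since 10 = 4·2 + 2, the ring meets the 4n+2 criterion.

Aromatic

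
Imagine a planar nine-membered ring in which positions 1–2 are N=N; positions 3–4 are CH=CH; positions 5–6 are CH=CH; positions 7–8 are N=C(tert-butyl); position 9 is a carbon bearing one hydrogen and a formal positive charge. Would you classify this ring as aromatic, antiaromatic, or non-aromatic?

Every ring atom contributes a p orbital perpendicular to the ring (each doubly-bonded ring atom is sp² with one p-orbital electron; the doubly-bonded nitrogens are pyridine-type — their lone pairs lie in the ring plane, leaving one electron in the p orbital; the carbocation has an empty p orbital), so the π system is cyclic and fully conjugated.
Counting π electrons: 4 × 2 = 8 from the double-bond units + 0 from the CH(+) atom = 8.
8 is a 4n count (n = 2), so the planar conjugated ring is antiaromatic.

Antiaromatic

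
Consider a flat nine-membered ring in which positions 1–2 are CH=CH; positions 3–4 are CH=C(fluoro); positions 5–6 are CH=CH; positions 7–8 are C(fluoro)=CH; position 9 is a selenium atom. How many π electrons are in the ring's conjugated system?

The p orbitals form a continuous loop: every atom in a ring double bond is sp² and brings one electron to the p orbital; the selenium donates one lone pair from its p orbital. The ring is fully conjugated.
π-electron count: 4 × 2 = 8 from the double-bond units + 2 from the Se atom = 10.

10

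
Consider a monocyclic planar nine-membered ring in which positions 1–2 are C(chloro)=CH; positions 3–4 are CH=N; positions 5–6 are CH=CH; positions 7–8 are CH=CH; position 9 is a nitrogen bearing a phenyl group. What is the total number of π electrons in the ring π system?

10

The p orbitals form a continuous loop: each doubly-bonded ring atom is sp² with one p-orbital electron; each =N– nitrogen is pyridine-type (lone pair in the sp² plane, one electron in the p orbital); the pyrrole-type nitrogen donates its lone pair from the p orbital. The ring is fully conjugated.
π-electron count: 4 × 2 = 8 from the double-bond units + 2 from the N(phenyl) atom = 10.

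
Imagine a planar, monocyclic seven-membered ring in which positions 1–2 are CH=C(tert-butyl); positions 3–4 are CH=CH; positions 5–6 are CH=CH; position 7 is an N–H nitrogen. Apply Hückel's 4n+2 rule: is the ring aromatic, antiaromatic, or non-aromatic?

Antiaromatic

Every ring atom contributes a p orbital perpendicular to the ring (the double-bond atoms are sp², each contributing one p electron; the pyrrole-type nitrogen donates its lone pair from the p orbital), so the π system is cyclic and fully conjugated.
Tallying contributions gives 3 × 2 = 6 from the double-bond units + 2 from the NH atom = 8.
With 8 = 4·2 π electrons, Hückel's rule classifies the planar ring as antiaromatic.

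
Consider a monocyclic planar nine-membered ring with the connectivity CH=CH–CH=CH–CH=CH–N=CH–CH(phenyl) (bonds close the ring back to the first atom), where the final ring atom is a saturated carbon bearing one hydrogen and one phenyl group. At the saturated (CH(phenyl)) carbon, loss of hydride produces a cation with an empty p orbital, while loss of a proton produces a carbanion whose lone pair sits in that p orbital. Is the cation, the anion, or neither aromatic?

The anion

In either ion the ring is fully conjugated: every atom, including the new sp² carbon, supplies a p orbital.
Cation: 4 × 2 + 0 = 8 π electrons → 4(2), antiaromatic.
Anion: 4 × 2 + 2 = 10 π electrons → 4(2)+2, aromatic.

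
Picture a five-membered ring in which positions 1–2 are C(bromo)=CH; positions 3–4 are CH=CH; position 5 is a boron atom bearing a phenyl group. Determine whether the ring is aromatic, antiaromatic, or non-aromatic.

Antiaromatic

Every ring atom contributes a p orbital perpendicular to the ring (each doubly-bonded ring atom is sp² with one p-orbital electron; the boron has an empty p orbital), so the π system is cyclic and fully conjugated.
Counting π electrons: 2 × 2 = 4 from the double-bond units + 0 from the B(phenyl) atom = 4.
4 is a 4n count (n = 1), so the planar conjugated ring is antiaromatic.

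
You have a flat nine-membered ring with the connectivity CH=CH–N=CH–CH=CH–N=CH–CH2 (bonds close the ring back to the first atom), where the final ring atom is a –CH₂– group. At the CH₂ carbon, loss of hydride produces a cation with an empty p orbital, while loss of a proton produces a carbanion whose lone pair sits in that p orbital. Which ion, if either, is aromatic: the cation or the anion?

In both ions every ring atom is sp² and contributes a p orbital, so both rings are fully conjugated.
Cation: 4 × 2 + 0 = 8 π electrons → 4(2), antiaromatic.
Anion: 4 × 2 + 2 = 10 π electrons → 4(2)+2, aromatic.

The anion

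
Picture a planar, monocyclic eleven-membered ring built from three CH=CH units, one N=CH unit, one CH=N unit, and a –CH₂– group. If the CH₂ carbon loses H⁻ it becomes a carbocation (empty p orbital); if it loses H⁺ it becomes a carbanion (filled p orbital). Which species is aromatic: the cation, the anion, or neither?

The cation

Once that carbon is sp², every ring atom has a p orbital and both ions are fully conjugated.
Cation: 5 × 2 + 0 = 10 π electrons → 4(2)+2, aromatic.
Anion: 5 × 2 + 2 = 12 π electrons → 4(3), antiaromatic.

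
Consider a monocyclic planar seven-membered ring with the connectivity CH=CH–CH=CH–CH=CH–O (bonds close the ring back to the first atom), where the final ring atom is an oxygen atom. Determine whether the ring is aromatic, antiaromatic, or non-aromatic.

Antiaromatic

All ring atoms are sp² and supply a p orbital to the ring (each doubly-bonded ring atom is sp² with one p-orbital electron; the oxygen donates one lone pair from its p orbital); the conjugation is uninterrupted.
π-electron count: 3 × 2 = 6 from the double-bond units + 2 from the O atom = 8.
8 = 4(2); a planar, fully conjugated 4n system is antiaromatic.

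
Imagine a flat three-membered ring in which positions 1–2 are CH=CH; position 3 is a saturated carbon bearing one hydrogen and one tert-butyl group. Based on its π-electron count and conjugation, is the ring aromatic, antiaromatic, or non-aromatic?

The CH(tert-butyl) position has four σ bonds — that saturated carbon is sp³ and has no p orbital in the ring π system — so the cyclic conjugation is interrupted.
Broken conjugation rules out both aromaticity and antiaromaticity.

Non-aromatic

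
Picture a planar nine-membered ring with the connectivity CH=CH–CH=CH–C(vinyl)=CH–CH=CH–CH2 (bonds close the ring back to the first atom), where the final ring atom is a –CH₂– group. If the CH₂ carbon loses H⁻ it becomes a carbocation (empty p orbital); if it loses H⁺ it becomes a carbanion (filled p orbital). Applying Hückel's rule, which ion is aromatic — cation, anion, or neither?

The anion

In either ion the ring is fully conjugated: every atom, including the new sp² carbon, supplies a p orbital.
Cation: 4 × 2 + 0 = 8 π electrons → 4(2), antiaromatic.
Anion: 4 × 2 + 2 = 10 π electrons → 4(2)+2, aromatic.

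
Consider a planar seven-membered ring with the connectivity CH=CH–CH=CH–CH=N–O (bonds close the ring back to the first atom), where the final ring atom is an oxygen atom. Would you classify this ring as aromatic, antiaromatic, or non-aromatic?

The p orbitals form a continuous loop: each doubly-bonded ring atom is sp² with one p-orbital electron; each sp² =N– keeps its lone pair in-plane and puts one electron into the π system; the oxygen donates one lone pair from its p orbital. The ring is fully conjugated.
Counting π electrons: 3 × 2 = 6 from the double-bond units + 2 from the O atom = 8.
A 4n π count (8, n = 2) in a planar conjugated ring means antiaromatic.

Antiaromatic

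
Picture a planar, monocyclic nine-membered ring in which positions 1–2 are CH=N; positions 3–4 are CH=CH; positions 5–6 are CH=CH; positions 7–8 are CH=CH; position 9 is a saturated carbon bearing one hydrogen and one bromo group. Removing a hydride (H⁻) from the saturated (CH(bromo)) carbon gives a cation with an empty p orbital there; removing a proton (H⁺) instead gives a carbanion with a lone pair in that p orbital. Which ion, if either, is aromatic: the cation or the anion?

Once that carbon is sp², every ring atom has a p orbital and both ions are fully conjugated.
Cation: 4 × 2 + 0 = 8 π electrons → 4(2), antiaromatic.
Anion: 4 × 2 + 2 = 10 π electrons → 4(2)+2, aromatic.

The anion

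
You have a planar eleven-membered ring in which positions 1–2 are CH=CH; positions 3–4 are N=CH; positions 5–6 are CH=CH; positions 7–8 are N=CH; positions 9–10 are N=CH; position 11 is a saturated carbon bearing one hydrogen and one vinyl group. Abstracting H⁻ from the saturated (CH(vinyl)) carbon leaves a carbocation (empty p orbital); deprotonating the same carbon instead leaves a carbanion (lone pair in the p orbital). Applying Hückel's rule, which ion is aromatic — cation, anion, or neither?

In either ion the ring is fully conjugated: every atom, including the new sp² carbon, supplies a p orbital.
Cation: 5 × 2 + 0 = 10 π electrons → 4(2)+2, aromatic.
Anion: 5 × 2 + 2 = 12 π electrons → 4(3), antiaromatic.

The cation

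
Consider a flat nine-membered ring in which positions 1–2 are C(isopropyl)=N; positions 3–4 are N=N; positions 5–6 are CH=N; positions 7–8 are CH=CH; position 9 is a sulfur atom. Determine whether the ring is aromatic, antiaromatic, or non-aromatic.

All ring atoms are sp² and supply a p orbital to the ring (each doubly-bonded ring atom is sp² with one p-orbital electron; the doubly-bonded nitrogens are pyridine-type — their lone pairs lie in the ring plane, leaving one electron in the p orbital; the sulfur donates one lone pair from its p orbital); the conjugation is uninterrupted.
Counting π electrons: 4 × 2 = 8 from the double-bond units + 2 from the S atom = 10.
Since 10 = 4·2 + 2, the ring meets the 4n+2 criterion.

Aromatic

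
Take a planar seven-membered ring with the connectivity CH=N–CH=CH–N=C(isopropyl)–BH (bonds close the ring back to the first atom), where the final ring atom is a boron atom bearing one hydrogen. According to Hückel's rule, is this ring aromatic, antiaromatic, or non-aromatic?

Aromatic

Every ring atom contributes a p orbital perpendicular to the ring (each doubly-bonded ring atom is sp² with one p-orbital electron; the doubly-bonded nitrogens are pyridine-type — their lone pairs lie in the ring plane, leaving one electron in the p orbital; the boron has an empty p orbital), so the π system is cyclic and fully conjugated.
Counting π electrons: 3 × 2 = 6 from the double-bond units + 0 from the BH atom = 6.
That gives a 4n+2 count (6, n = 1).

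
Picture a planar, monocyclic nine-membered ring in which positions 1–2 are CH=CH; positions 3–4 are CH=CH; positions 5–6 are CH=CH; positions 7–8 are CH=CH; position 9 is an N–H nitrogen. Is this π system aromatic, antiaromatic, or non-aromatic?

All ring atoms are sp² and supply a p orbital to the ring (each doubly-bonded ring atom is sp² with one p-orbital electron; the pyrrole-type nitrogen donates its lone pair from the p orbital); the conjugation is uninterrupted.
Adding the contributions, 4 × 2 = 8 from the double-bond units + 2 from the NH atom = 10.
10 = 4(2) + 2, which satisfies Hückel's 4n+2 rule.

Aromatic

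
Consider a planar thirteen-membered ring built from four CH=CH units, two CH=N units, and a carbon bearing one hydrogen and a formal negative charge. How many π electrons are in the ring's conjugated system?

14

All ring atoms are sp² and supply a p orbital to the ring (the double-bond atoms are sp², each contributing one p electron; each sp² =N– keeps its lone pair in-plane and puts one electron into the π system; the carbanion's lone pair occupies the p orbital); the conjugation is uninterrupted.
Tallying contributions gives 6 × 2 = 12 from the double-bond units + 2 from the CH(-) atom = 14.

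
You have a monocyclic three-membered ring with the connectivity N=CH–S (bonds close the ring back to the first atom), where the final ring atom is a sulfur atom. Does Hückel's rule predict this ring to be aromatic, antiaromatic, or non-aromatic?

Antiaromatic

All ring atoms are sp² and supply a p orbital to the ring (the double-bond atoms are sp², each contributing one p electron; the doubly-bonded nitrogens are pyridine-type — their lone pairs lie in the ring plane, leaving one electron in the p orbital; the sulfur donates one lone pair from its p orbital); the conjugation is uninterrupted.
Adding the contributions, 1 × 2 = 2 from the double-bond unit + 2 from the S atom = 4.
4 = 4(1); a planar, fully conjugated 4n system is antiaromatic.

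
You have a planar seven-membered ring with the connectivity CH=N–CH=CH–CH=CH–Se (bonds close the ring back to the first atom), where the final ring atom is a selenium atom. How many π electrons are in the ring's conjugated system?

8

The p orbitals form a continuous loop: every atom in a ring double bond is sp² and brings one electron to the p orbital; each sp² =N– keeps its lone pair in-plane and puts one electron into the π system; the selenium donates one lone pair from its p orbital. The ring is fully conjugated.
Adding the contributions, 3 × 2 = 6 from the double-bond units + 2 from the Se atom = 8.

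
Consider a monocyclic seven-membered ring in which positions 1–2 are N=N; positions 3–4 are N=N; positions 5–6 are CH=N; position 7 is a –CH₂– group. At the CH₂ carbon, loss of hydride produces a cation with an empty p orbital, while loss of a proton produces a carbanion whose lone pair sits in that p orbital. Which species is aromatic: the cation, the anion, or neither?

The cation

Both ions have a continuous loop of p orbitals — each ring atom is sp².
Cation: 3 × 2 + 0 = 6 π electrons → 4(1)+2, aromatic.
Anion: 3 × 2 + 2 = 8 π electrons → 4(2), antiaromatic.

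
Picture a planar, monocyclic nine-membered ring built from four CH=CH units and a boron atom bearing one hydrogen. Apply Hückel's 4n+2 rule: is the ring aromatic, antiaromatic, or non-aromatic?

All ring atoms are sp² and supply a p orbital to the ring (the double-bond atoms are sp², each contributing one p electron; the boron has an empty p orbital); the conjugation is uninterrupted.
Adding the contributions, 4 × 2 = 8 from the double-bond units + 0 from the BH atom = 8.
8 is a 4n count (n = 2), so the planar conjugated ring is antiaromatic.

Antiaromatic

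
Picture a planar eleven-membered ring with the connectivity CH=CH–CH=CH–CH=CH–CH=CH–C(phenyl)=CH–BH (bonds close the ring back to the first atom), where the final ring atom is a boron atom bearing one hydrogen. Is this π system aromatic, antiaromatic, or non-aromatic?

Aromatic

Every ring atom contributes a p orbital perpendicular to the ring (the double-bond atoms are sp², each contributing one p electron; the boron has an empty p orbital), so the π system is cyclic and fully conjugated.
Tallying contributions gives 5 × 2 = 10 from the double-bond units + 0 from the BH atom = 10.
10 = 4(2) + 2, which satisfies Hückel's 4n+2 rule.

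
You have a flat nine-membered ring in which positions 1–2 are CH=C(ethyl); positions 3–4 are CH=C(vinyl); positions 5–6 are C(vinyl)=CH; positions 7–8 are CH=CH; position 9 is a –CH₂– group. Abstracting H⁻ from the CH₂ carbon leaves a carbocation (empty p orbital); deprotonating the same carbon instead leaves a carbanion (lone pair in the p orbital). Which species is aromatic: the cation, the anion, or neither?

The anion

In both ions every ring atom is sp² and contributes a p orbital, so both rings are fully conjugated.
Cation: 4 × 2 + 0 = 8 π electrons → 4(2), antiaromatic.
Anion: 4 × 2 + 2 = 10 π electrons → 4(2)+2, aromatic.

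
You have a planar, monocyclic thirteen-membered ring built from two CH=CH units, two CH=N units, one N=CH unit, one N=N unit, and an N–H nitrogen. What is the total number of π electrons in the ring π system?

14

All ring atoms are sp² and supply a p orbital to the ring (every atom in a ring double bond is sp² and brings one electron to the p orbital; each =N– nitrogen is pyridine-type (lone pair in the sp² plane, one electron in the p orbital); the pyrrole-type nitrogen donates its lone pair from the p orbital); the conjugation is uninterrupted.
Tallying contributions gives 6 × 2 = 12 from the double-bond units + 2 from the NH atom = 14.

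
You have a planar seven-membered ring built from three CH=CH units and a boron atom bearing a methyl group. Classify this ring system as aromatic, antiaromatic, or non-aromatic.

Aromatic

The p orbitals form a continuous loop: every atom in a ring double bond is sp² and brings one electron to the p orbital; the boron has an empty p orbital. The ring is fully conjugated.
π-electron count: 3 × 2 = 6 from the double-bond units + 0 from the B(methyl) atom = 6.
6 = 4(1) + 2, which satisfies Hückel's 4n+2 rule.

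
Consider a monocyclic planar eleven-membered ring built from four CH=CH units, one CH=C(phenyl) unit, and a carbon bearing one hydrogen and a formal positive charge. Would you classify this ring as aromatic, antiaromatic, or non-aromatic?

Aromatic

Every ring atom contributes a p orbital perpendicular to the ring (every atom in a ring double bond is sp² and brings one electron to the p orbital; the carbocation has an empty p orbital), so the π system is cyclic and fully conjugated.
Counting π electrons: 5 × 2 = 10 from the double-bond units + 0 from the CH(+) atom = 10.
10 = 4(2) + 2, which satisfies Hückel's 4n+2 rule.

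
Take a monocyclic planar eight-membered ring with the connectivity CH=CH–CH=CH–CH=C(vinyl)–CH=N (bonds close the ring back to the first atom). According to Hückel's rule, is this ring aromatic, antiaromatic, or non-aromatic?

Antiaromatic

The p orbitals form a continuous loop: the double-bond atoms are sp², each contributing one p electron; each sp² =N– keeps its lone pair in-plane and puts one electron into the π system. The ring is fully conjugated.
Tallying contributions gives 4 × 2 = 8 from the 4 double-bond units.
8 is a 4n count (n = 2), so the planar conjugated ring is antiaromatic.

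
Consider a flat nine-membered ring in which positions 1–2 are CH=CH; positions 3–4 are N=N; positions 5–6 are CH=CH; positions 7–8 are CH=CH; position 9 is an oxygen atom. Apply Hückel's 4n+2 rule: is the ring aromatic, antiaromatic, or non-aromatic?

Aromatic

Check conjugation: every atom in a ring double bond is sp² and brings one electron to the p orbital; the doubly-bonded nitrogens are pyridine-type — their lone pairs lie in the ring plane, leaving one electron in the p orbital; the oxygen donates one lone pair from its p orbital — every position has a p orbital, so the cyclic π system is continuous.
Counting π electrons: 4 × 2 = 8 from the double-bond units + 2 from the O atom = 10.
With 10 π electrons (n = 2), the Hückel 4n+2 condition holds.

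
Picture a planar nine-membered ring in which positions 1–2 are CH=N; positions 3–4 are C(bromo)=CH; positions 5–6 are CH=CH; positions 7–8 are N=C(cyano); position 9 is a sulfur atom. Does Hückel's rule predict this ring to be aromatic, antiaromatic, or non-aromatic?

Aromatic

The p orbitals form a continuous loop: the double-bond atoms are sp², each contributing one p electron; each =N– nitrogen is pyridine-type (lone pair in the sp² plane, one electron in the p orbital); the sulfur donates one lone pair from its p orbital. The ring is fully conjugated.
π-electron count: 4 × 2 = 8 from the double-bond units + 2 from the S atom = 10.
With 10 π electrons (n = 2), the Hückel 4n+2 condition holds.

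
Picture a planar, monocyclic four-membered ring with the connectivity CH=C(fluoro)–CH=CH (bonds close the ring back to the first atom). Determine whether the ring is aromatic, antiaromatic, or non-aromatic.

Every ring atom contributes a p orbital perpendicular to the ring (the double-bond atoms are sp², each contributing one p electron), so the π system is cyclic and fully conjugated.
Tallying contributions gives 2 × 2 = 4 from the 2 double-bond units.
4 = 4(1); a planar, fully conjugated 4n system is antiaromatic.

Antiaromatic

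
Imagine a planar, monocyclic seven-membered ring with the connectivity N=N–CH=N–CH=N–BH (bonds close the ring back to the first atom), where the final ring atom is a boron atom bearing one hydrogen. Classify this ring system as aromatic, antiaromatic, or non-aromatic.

Aromatic

All ring atoms are sp² and supply a p orbital to the ring (every atom in a ring double bond is sp² and brings one electron to the p orbital; the doubly-bonded nitrogens are pyridine-type — their lone pairs lie in the ring plane, leaving one electron in the p orbital; the boron has an empty p orbital); the conjugation is uninterrupted.
Tallying contributions gives 3 × 2 = 6 from the double-bond units + 0 from the BH atom = 6.
6 = 4(1) + 2, which satisfies Hückel's 4n+2 rule.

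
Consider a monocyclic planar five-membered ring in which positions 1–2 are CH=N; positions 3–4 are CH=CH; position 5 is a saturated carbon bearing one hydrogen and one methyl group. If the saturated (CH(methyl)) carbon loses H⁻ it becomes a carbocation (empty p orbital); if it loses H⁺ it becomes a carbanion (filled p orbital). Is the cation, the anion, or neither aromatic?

Once that carbon is sp², every ring atom has a p orbital and both ions are fully conjugated.
Cation: 2 × 2 + 0 = 4 π electrons → 4(1), antiaromatic.
Anion: 2 × 2 + 2 = 6 π electrons → 4(1)+2, aromatic.

The anion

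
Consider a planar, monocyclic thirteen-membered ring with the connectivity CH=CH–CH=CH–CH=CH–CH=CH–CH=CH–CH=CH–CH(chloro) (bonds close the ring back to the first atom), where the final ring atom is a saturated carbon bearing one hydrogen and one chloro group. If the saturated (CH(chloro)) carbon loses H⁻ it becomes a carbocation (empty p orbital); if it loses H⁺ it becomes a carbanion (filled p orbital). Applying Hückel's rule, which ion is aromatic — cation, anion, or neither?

The anion

In both ions every ring atom is sp² and contributes a p orbital, so both rings are fully conjugated.
Cation: 6 × 2 + 0 = 12 π electrons → 4(3), antiaromatic.
Anion: 6 × 2 + 2 = 14 π electrons → 4(3)+2, aromatic.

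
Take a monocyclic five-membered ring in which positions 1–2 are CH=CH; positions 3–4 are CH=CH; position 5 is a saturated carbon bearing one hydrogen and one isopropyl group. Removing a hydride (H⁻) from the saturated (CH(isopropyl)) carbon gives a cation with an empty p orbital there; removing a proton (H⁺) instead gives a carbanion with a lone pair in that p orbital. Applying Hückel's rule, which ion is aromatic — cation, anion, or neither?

The anion

Both ions have a continuous loop of p orbitals — each ring atom is sp².
Cation: 2 × 2 + 0 = 4 π electrons → 4(1), antiaromatic.
Anion: 2 × 2 + 2 = 6 π electrons → 4(1)+2, aromatic.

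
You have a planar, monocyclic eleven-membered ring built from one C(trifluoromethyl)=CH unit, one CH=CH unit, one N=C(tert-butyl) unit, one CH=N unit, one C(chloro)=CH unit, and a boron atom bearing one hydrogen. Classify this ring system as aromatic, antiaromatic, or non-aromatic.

Aromatic

Every ring atom contributes a p orbital perpendicular to the ring (each doubly-bonded ring atom is sp² with one p-orbital electron; each =N– nitrogen is pyridine-type (lone pair in the sp² plane, one electron in the p orbital); the boron has an empty p orbital), so the π system is cyclic and fully conjugated.
Adding the contributions, 5 × 2 = 10 from the double-bond units + 0 from the BH atom = 10.
Since 10 = 4·2 + 2, the ring meets the 4n+2 criterion.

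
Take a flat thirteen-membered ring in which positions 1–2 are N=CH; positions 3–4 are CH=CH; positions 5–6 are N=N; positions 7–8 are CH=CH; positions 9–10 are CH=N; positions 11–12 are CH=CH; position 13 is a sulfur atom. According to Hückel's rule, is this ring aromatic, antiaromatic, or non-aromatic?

Every ring atom contributes a p orbital perpendicular to the ring (each doubly-bonded ring atom is sp² with one p-orbital electron; each =N– nitrogen is pyridine-type (lone pair in the sp² plane, one electron in the p orbital); the sulfur donates one lone pair from its p orbital), so the π system is cyclic and fully conjugated.
Counting π electrons: 6 × 2 = 12 from the double-bond units + 2 from the S atom = 14.
Since 14 = 4·3 + 2, the ring meets the 4n+2 criterion.

Aromatic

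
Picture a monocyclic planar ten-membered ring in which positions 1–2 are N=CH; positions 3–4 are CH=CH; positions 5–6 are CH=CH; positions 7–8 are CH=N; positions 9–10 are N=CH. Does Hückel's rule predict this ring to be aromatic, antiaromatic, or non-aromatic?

Aromatic

Every ring atom contributes a p orbital perpendicular to the ring (the double-bond atoms are sp², each contributing one p electron; the doubly-bonded nitrogens are pyridine-type — their lone pairs lie in the ring plane, leaving one electron in the p orbital), so the π system is cyclic and fully conjugated.
Tallying contributions gives 5 × 2 = 10 from the 5 double-bond units.
With 10 π electrons (n = 2), the Hückel 4n+2 condition holds.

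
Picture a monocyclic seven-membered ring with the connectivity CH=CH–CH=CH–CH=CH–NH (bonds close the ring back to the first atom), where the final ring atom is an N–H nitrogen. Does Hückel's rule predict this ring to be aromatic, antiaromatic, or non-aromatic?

Antiaromatic

Every ring atom contributes a p orbital perpendicular to the ring (the double-bond atoms are sp², each contributing one p electron; the pyrrole-type nitrogen donates its lone pair from the p orbital), so the π system is cyclic and fully conjugated.
Tallying contributions gives 3 × 2 = 6 from the double-bond units + 2 from the NH atom = 8.
8 is a 4n count (n = 2), so the planar conjugated ring is antiaromatic.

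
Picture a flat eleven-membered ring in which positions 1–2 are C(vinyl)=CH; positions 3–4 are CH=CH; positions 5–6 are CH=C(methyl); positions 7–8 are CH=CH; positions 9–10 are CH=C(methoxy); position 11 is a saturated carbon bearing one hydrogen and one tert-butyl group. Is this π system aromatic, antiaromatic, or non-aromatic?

The CH(tert-butyl) position has four σ bonds — that saturated carbon is sp³ and has no p orbital in the ring π system — so the cyclic conjugation is interrupted.
Hückel's rule only applies to fully conjugated rings, so this one is simply non-aromatic.

Non-aromatic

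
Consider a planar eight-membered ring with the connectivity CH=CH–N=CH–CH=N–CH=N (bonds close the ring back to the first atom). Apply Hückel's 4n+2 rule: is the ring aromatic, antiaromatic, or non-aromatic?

Antiaromatic

Check conjugation: every atom in a ring double bond is sp² and brings one electron to the p orbital; each sp² =N– keeps its lone pair in-plane and puts one electron into the π system — every position has a p orbital, so the cyclic π system is continuous.
Adding the contributions, 4 × 2 = 8 from the 4 double-bond units.
With 8 = 4·2 π electrons, Hückel's rule classifies the planar ring as antiaromatic.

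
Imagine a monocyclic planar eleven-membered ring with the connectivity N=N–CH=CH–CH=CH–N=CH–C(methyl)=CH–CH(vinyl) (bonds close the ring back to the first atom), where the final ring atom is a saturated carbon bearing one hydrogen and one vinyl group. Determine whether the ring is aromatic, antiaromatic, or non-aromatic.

Because that saturated carbon is sp³ and has no p orbital in the ring π system at the CH(vinyl) position, the π system cannot extend all the way around the ring.
Broken conjugation rules out both aromaticity and antiaromaticity.

Non-aromatic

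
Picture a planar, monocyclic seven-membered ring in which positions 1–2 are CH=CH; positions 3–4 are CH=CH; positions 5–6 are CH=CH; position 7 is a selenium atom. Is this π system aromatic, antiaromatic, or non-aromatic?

The p orbitals form a continuous loop: the double-bond atoms are sp², each contributing one p electron; the selenium donates one lone pair from its p orbital. The ring is fully conjugated.
Counting π electrons: 3 × 2 = 6 from the double-bond units + 2 from the Se atom = 8.
8 is a 4n count (n = 2), so the planar conjugated ring is antiaromatic.

Antiaromatic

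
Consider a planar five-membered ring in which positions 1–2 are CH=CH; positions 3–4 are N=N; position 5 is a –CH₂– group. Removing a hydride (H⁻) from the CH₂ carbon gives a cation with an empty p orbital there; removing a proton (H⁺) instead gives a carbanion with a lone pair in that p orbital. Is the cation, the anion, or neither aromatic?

The anion

Once that carbon is sp², every ring atom has a p orbital and both ions are fully conjugated.
Cation: 2 × 2 + 0 = 4 π electrons → 4(1), antiaromatic.
Anion: 2 × 2 + 2 = 6 π electrons → 4(1)+2, aromatic.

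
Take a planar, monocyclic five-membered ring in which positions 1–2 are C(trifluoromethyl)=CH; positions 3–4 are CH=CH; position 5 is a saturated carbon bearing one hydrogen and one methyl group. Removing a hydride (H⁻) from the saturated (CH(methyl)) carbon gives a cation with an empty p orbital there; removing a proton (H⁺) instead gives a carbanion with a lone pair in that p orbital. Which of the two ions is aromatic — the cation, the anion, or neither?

The anion

In both ions every ring atom is sp² and contributes a p orbital, so both rings are fully conjugated.
Cation: 2 × 2 + 0 = 4 π electrons → 4(1), antiaromatic.
Anion: 2 × 2 + 2 = 6 π electrons → 4(1)+2, aromatic.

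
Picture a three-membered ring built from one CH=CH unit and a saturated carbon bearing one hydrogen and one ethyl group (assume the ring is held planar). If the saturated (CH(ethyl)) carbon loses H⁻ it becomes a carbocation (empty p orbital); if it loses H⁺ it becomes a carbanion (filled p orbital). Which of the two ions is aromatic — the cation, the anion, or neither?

The cation

In either ion the ring is fully conjugated: every atom, including the new sp² carbon, supplies a p orbital.
Cation: 1 × 2 + 0 = 2 π electrons → 4(0)+2, aromatic.
Anion: 1 × 2 + 2 = 4 π electrons → 4(1), antiaromatic.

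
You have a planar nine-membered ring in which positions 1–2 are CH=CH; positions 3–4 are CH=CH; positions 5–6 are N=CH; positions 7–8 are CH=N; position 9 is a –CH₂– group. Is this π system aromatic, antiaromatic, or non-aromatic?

The CH2 position has four σ bonds — the tetrahedral CH₂ carbon is sp³ and has no p orbital in the ring π system — so the cyclic conjugation is interrupted.
Hückel's rule only applies to fully conjugated rings, so this one is simply non-aromatic.

Non-aromatic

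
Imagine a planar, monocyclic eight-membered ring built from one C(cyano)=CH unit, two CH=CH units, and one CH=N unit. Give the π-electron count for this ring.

8

Every ring atom contributes a p orbital perpendicular to the ring (every atom in a ring double bond is sp² and brings one electron to the p orbital; each =N– nitrogen is pyridine-type (lone pair in the sp² plane, one electron in the p orbital)), so the π system is cyclic and fully conjugated.
Adding the contributions, 4 × 2 = 8 from the 4 double-bond units.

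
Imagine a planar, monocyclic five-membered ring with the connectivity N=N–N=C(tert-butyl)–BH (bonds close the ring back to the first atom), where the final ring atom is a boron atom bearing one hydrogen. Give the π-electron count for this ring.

4

The p orbitals form a continuous loop: the double-bond atoms are sp², each contributing one p electron; each sp² =N– keeps its lone pair in-plane and puts one electron into the π system; the boron has an empty p orbital. The ring is fully conjugated.
Adding the contributions, 2 × 2 = 4 from the double-bond units + 0 from the BH atom = 4.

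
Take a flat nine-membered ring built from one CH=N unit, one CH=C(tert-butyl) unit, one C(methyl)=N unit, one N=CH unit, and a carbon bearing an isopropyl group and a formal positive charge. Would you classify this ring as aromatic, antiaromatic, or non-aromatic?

Check conjugation: each doubly-bonded ring atom is sp² with one p-orbital electron; each =N– nitrogen is pyridine-type (lone pair in the sp² plane, one electron in the p orbital); the carbocation has an empty p orbital — every position has a p orbital, so the cyclic π system is continuous.
Counting π electrons: 4 × 2 = 8 from the double-bond units + 0 from the C(isopropyl)(+) atom = 8.
A 4n π count (8, n = 2) in a planar conjugated ring means antiaromatic.

Antiaromatic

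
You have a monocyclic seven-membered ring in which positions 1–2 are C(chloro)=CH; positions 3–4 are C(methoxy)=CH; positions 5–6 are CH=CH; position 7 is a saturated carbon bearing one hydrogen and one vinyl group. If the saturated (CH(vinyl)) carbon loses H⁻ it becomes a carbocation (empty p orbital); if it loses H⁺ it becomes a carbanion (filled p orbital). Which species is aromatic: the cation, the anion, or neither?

The cation

In both ions every ring atom is sp² and contributes a p orbital, so both rings are fully conjugated.
Cation: 3 × 2 + 0 = 6 π electrons → 4(1)+2, aromatic.
Anion: 3 × 2 + 2 = 8 π electrons → 4(2), antiaromatic.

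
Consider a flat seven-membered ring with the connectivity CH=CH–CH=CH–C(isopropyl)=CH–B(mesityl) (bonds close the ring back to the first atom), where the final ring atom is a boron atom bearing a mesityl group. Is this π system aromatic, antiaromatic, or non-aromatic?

Check conjugation: each doubly-bonded ring atom is sp² with one p-orbital electron; the boron has an empty p orbital — every position has a p orbital, so the cyclic π system is continuous.
π-electron count: 3 × 2 = 6 from the double-bond units + 0 from the B(mesityl) atom = 6.
Since 6 = 4·1 + 2, the ring meets the 4n+2 criterion.

Aromatic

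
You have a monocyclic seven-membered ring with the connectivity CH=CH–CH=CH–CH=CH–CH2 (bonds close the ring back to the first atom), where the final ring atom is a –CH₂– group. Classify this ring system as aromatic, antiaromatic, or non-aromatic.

The CH2 carbon is saturated: the tetrahedral CH₂ carbon is sp³ and has no p orbital in the ring π system. Conjugation is not continuous around the ring.
A ring that is not fully conjugated cannot be aromatic or antiaromatic regardless of its π-electron count.

Non-aromatic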